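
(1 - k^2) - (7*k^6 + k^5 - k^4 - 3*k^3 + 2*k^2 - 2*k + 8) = -7*k^6 - k^5 + k^4 + 3*k^3 - 3*k^2 + 2*k - 7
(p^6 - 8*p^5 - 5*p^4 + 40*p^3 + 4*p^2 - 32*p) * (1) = p^6 - 8*p^5 - 5*p^4 + 40*p^3 + 4*p^2 - 32*p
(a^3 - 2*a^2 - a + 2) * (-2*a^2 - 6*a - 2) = -2*a^5 - 2*a^4 + 12*a^3 + 6*a^2 - 10*a - 4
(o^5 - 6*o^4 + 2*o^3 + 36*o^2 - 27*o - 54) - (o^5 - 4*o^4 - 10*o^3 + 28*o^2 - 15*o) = -2*o^4 + 12*o^3 + 8*o^2 - 12*o - 54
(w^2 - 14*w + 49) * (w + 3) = w^3 - 11*w^2 + 7*w + 147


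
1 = 1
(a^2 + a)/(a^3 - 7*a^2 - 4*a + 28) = a*(a + 1)/(a^3 - 7*a^2 - 4*a + 28)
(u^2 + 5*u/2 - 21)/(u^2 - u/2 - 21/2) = (u + 6)/(u + 3)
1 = 1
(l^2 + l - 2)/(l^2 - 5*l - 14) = (l - 1)/(l - 7)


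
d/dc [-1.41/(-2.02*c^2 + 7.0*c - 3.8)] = (9.87 - 5.6964*c)/(2.02*c^2 - 7.0*c + 3.8)^2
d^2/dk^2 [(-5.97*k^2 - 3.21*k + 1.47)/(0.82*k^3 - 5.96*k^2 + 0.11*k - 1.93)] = (-8.02845600000001*k^6 - 12.950424*k^5 + 109.219572*k^4 - 482.518104*k^3 + 665.16462*k^2 + 229.720068*k - 79.62093)/(0.551368*k^9 - 12.022512*k^8 + 87.605028*k^7 - 218.827484*k^6 + 68.34567*k^5 - 206.930928*k^4 + 16.756433*k^3 - 66.671271*k^2 + 1.229217*k - 7.189057)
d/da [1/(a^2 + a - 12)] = (-2*a - 1)/(a^2 + a - 12)^2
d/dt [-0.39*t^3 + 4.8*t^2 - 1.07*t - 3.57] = -1.17*t^2 + 9.6*t - 1.07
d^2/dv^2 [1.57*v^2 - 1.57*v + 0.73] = 3.14000000000000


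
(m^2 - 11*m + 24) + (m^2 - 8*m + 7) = 2*m^2 - 19*m + 31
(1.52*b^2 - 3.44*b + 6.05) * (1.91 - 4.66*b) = -7.0832*b^3 + 18.9336*b^2 - 34.7634*b + 11.5555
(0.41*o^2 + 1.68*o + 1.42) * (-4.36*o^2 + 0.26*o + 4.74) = -1.7876*o^4 - 7.2182*o^3 - 3.811*o^2 + 8.3324*o + 6.7308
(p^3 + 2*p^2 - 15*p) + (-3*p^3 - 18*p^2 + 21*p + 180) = -2*p^3 - 16*p^2 + 6*p + 180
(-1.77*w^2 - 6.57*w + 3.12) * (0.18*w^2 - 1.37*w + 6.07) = -0.3186*w^4 + 1.2423*w^3 - 1.1814*w^2 - 44.1543*w + 18.9384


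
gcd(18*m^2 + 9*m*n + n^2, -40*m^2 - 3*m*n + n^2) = 1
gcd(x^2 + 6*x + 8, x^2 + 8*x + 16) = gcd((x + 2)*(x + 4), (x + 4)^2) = x + 4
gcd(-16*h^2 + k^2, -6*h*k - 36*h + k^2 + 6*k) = 1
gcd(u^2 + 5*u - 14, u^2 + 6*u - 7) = u + 7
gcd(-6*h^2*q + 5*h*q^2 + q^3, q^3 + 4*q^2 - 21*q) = q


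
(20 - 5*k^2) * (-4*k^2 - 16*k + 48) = 20*k^4 + 80*k^3 - 320*k^2 - 320*k + 960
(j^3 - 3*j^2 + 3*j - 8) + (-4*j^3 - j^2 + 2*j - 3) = -3*j^3 - 4*j^2 + 5*j - 11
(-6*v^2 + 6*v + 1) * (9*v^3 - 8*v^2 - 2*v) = -54*v^5 + 102*v^4 - 27*v^3 - 20*v^2 - 2*v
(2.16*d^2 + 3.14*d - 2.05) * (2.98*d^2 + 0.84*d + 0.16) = 6.4368*d^4 + 11.1716*d^3 - 3.1258*d^2 - 1.2196*d - 0.328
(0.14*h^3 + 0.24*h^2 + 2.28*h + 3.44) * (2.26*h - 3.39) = 0.3164*h^4 + 0.0677999999999998*h^3 + 4.3392*h^2 + 0.0451999999999995*h - 11.6616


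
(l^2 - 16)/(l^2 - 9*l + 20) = (l + 4)/(l - 5)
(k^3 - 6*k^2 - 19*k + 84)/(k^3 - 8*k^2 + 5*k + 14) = (k^2 + k - 12)/(k^2 - k - 2)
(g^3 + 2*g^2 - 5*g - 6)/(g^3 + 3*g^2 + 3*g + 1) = (g^2 + g - 6)/(g^2 + 2*g + 1)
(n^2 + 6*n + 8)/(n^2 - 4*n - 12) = (n + 4)/(n - 6)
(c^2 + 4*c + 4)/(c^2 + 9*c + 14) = (c + 2)/(c + 7)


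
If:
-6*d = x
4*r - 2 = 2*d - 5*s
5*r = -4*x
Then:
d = -x/6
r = -4*x/5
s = 43*x/75 + 2/5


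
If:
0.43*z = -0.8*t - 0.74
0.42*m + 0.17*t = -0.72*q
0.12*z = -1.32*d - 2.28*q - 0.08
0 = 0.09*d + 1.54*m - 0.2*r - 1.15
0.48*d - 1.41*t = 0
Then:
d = -1.57890625*z - 2.7171875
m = -1.25924968671679*z - 2.26220238095238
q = 0.861472039473684*z + 1.53802083333333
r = -10.4067304002193*z - 24.3916927083333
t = -0.5375*z - 0.925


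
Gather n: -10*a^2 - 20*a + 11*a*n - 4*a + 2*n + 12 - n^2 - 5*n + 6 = -10*a^2 - 24*a - n^2 + n*(11*a - 3) + 18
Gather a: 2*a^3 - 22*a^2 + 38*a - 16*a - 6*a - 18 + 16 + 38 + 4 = 2*a^3 - 22*a^2 + 16*a + 40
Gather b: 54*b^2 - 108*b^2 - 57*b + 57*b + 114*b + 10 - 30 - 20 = -54*b^2 + 114*b - 40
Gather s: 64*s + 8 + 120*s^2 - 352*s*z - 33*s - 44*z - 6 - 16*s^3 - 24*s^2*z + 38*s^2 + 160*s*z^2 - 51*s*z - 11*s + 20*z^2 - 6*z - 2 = -16*s^3 + s^2*(158 - 24*z) + s*(160*z^2 - 403*z + 20) + 20*z^2 - 50*z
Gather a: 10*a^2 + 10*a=10*a^2 + 10*a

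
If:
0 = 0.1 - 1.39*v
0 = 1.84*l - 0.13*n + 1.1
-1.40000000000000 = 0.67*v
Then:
No Solution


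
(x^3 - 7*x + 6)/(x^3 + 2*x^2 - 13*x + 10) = (x + 3)/(x + 5)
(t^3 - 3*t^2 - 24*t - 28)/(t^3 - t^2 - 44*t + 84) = (t^3 - 3*t^2 - 24*t - 28)/(t^3 - t^2 - 44*t + 84)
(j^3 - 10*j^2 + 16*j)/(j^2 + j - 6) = j*(j - 8)/(j + 3)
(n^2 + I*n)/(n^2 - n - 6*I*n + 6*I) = n*(n + I)/(n^2 - n - 6*I*n + 6*I)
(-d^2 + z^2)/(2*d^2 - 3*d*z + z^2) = (d + z)/(-2*d + z)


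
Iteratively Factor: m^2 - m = (m)*(m - 1)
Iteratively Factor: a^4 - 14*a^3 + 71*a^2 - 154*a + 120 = (a - 2)*(a^3 - 12*a^2 + 47*a - 60) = (a - 4)*(a - 2)*(a^2 - 8*a + 15) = (a - 4)*(a - 3)*(a - 2)*(a - 5)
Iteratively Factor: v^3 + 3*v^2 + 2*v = (v)*(v^2 + 3*v + 2) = v*(v + 2)*(v + 1)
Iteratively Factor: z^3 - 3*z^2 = (z)*(z^2 - 3*z) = z*(z - 3)*(z)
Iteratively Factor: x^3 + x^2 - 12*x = (x)*(x^2 + x - 12) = x*(x + 4)*(x - 3)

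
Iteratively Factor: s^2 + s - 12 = (s - 3)*(s + 4)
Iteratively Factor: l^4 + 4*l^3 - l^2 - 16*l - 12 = (l + 1)*(l^3 + 3*l^2 - 4*l - 12) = (l + 1)*(l + 2)*(l^2 + l - 6) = (l + 1)*(l + 2)*(l + 3)*(l - 2)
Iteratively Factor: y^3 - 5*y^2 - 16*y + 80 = (y - 5)*(y^2 - 16) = (y - 5)*(y - 4)*(y + 4)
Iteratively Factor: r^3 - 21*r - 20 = (r + 4)*(r^2 - 4*r - 5) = (r + 1)*(r + 4)*(r - 5)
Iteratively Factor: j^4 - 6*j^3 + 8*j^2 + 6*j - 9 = (j - 3)*(j^3 - 3*j^2 - j + 3) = (j - 3)^2*(j^2 - 1) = (j - 3)^2*(j - 1)*(j + 1)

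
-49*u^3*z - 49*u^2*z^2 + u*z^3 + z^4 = z*(-7*u + z)*(u + z)*(7*u + z)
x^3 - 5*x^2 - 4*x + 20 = (x - 5)*(x - 2)*(x + 2)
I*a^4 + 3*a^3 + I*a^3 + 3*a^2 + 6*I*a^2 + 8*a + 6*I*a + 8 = (a + 1)*(a - 4*I)*(a + 2*I)*(I*a + 1)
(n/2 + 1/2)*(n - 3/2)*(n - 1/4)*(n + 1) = n^4/2 + n^3/8 - 17*n^2/16 - n/2 + 3/16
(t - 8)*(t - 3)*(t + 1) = t^3 - 10*t^2 + 13*t + 24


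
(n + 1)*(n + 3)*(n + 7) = n^3 + 11*n^2 + 31*n + 21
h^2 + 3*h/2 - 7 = (h - 2)*(h + 7/2)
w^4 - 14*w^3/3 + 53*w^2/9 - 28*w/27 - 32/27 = (w - 8/3)*(w - 4/3)*(w - 1)*(w + 1/3)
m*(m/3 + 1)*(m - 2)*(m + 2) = m^4/3 + m^3 - 4*m^2/3 - 4*m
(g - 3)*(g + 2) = g^2 - g - 6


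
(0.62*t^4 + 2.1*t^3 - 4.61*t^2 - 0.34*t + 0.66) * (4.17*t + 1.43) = 2.5854*t^5 + 9.6436*t^4 - 16.2207*t^3 - 8.0101*t^2 + 2.266*t + 0.9438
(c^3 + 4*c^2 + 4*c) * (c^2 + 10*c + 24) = c^5 + 14*c^4 + 68*c^3 + 136*c^2 + 96*c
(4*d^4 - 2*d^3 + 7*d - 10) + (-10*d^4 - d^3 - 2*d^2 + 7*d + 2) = -6*d^4 - 3*d^3 - 2*d^2 + 14*d - 8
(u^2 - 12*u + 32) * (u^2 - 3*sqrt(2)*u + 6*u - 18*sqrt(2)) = u^4 - 6*u^3 - 3*sqrt(2)*u^3 - 40*u^2 + 18*sqrt(2)*u^2 + 120*sqrt(2)*u + 192*u - 576*sqrt(2)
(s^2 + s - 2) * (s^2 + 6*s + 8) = s^4 + 7*s^3 + 12*s^2 - 4*s - 16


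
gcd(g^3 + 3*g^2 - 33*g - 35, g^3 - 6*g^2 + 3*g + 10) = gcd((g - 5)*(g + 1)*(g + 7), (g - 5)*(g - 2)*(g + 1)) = g^2 - 4*g - 5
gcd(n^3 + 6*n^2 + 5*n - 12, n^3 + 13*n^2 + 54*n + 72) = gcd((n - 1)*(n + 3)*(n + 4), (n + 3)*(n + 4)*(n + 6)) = n^2 + 7*n + 12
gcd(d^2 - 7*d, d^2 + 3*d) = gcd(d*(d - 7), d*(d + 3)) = d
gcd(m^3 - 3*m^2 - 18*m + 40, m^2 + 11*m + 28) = m + 4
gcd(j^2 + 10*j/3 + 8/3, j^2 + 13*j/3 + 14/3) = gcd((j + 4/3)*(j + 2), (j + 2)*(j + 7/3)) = j + 2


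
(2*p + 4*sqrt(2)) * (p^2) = 2*p^3 + 4*sqrt(2)*p^2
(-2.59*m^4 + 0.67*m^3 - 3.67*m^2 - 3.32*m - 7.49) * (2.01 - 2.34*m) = 6.0606*m^5 - 6.7737*m^4 + 9.9345*m^3 + 0.3921*m^2 + 10.8534*m - 15.0549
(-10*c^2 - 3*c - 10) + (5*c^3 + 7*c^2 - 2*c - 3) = 5*c^3 - 3*c^2 - 5*c - 13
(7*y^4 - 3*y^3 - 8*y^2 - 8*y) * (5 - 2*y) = -14*y^5 + 41*y^4 + y^3 - 24*y^2 - 40*y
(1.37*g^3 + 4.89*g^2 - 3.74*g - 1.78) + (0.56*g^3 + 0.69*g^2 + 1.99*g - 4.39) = 1.93*g^3 + 5.58*g^2 - 1.75*g - 6.17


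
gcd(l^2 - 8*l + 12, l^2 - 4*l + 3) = 1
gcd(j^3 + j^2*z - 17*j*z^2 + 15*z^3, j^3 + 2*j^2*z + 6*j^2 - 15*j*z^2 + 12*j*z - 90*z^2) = -j^2 - 2*j*z + 15*z^2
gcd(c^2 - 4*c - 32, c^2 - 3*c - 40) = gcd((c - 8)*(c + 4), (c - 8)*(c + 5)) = c - 8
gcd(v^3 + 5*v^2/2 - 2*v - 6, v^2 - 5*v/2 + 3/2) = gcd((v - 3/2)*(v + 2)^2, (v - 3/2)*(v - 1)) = v - 3/2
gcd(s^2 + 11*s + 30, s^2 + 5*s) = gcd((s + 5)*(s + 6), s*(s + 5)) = s + 5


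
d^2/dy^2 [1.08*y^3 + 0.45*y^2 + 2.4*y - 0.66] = 6.48*y + 0.9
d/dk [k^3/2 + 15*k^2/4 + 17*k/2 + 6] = 3*k^2/2 + 15*k/2 + 17/2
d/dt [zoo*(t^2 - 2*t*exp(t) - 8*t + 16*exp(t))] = zoo*(t*exp(t) + t + exp(t) + 1)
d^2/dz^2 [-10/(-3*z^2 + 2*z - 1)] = 20*(-9*z^2 + 6*z + 4*(3*z - 1)^2 - 3)/(3*z^2 - 2*z + 1)^3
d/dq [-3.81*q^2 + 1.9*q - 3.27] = 1.9 - 7.62*q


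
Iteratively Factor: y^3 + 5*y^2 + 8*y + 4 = (y + 1)*(y^2 + 4*y + 4) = (y + 1)*(y + 2)*(y + 2)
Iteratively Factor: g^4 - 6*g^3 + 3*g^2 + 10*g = (g)*(g^3 - 6*g^2 + 3*g + 10) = g*(g - 5)*(g^2 - g - 2) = g*(g - 5)*(g + 1)*(g - 2)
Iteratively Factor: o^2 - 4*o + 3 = (o - 3)*(o - 1)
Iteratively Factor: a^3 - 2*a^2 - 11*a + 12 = (a - 4)*(a^2 + 2*a - 3) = (a - 4)*(a - 1)*(a + 3)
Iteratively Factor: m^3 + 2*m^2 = (m)*(m^2 + 2*m) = m^2*(m + 2)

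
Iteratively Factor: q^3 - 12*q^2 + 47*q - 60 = (q - 4)*(q^2 - 8*q + 15) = (q - 4)*(q - 3)*(q - 5)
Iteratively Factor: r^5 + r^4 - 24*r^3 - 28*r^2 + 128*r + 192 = (r - 3)*(r^4 + 4*r^3 - 12*r^2 - 64*r - 64) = (r - 3)*(r + 2)*(r^3 + 2*r^2 - 16*r - 32) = (r - 3)*(r + 2)^2*(r^2 - 16) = (r - 4)*(r - 3)*(r + 2)^2*(r + 4)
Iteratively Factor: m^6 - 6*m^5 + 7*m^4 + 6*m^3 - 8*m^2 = (m)*(m^5 - 6*m^4 + 7*m^3 + 6*m^2 - 8*m) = m^2*(m^4 - 6*m^3 + 7*m^2 + 6*m - 8) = m^2*(m - 1)*(m^3 - 5*m^2 + 2*m + 8) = m^2*(m - 4)*(m - 1)*(m^2 - m - 2) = m^2*(m - 4)*(m - 2)*(m - 1)*(m + 1)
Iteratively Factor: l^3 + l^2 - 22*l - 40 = (l + 4)*(l^2 - 3*l - 10) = (l + 2)*(l + 4)*(l - 5)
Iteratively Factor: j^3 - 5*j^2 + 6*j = (j - 2)*(j^2 - 3*j) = j*(j - 2)*(j - 3)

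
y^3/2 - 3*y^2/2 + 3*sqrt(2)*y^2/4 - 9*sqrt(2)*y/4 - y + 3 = (y/2 + sqrt(2))*(y - 3)*(y - sqrt(2)/2)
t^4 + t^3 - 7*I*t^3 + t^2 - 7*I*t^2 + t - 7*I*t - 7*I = (t + 1)*(t - 7*I)*(t - I)*(t + I)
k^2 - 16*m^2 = (k - 4*m)*(k + 4*m)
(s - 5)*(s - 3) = s^2 - 8*s + 15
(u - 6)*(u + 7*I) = u^2 - 6*u + 7*I*u - 42*I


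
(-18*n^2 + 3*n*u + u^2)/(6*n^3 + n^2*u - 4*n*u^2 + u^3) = (6*n + u)/(-2*n^2 - n*u + u^2)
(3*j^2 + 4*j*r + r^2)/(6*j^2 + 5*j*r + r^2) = (j + r)/(2*j + r)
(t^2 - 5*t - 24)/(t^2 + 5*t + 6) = (t - 8)/(t + 2)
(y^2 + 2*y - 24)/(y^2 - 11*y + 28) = (y + 6)/(y - 7)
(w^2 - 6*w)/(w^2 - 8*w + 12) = w/(w - 2)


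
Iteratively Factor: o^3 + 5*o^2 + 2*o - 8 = (o + 2)*(o^2 + 3*o - 4) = (o - 1)*(o + 2)*(o + 4)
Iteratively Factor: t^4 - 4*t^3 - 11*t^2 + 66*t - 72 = (t + 4)*(t^3 - 8*t^2 + 21*t - 18) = (t - 3)*(t + 4)*(t^2 - 5*t + 6) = (t - 3)*(t - 2)*(t + 4)*(t - 3)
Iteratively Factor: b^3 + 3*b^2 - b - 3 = (b - 1)*(b^2 + 4*b + 3) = (b - 1)*(b + 1)*(b + 3)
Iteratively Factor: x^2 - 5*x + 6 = (x - 2)*(x - 3)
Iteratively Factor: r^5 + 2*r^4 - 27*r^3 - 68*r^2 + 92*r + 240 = (r + 4)*(r^4 - 2*r^3 - 19*r^2 + 8*r + 60) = (r + 2)*(r + 4)*(r^3 - 4*r^2 - 11*r + 30) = (r - 2)*(r + 2)*(r + 4)*(r^2 - 2*r - 15) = (r - 2)*(r + 2)*(r + 3)*(r + 4)*(r - 5)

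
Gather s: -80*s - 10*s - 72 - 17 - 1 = -90*s - 90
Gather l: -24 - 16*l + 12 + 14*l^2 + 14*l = 14*l^2 - 2*l - 12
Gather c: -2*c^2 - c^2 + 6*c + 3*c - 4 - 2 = -3*c^2 + 9*c - 6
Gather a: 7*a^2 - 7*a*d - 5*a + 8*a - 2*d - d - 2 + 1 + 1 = 7*a^2 + a*(3 - 7*d) - 3*d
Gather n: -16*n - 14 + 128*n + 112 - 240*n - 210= -128*n - 112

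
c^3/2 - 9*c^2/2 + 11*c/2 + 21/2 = (c/2 + 1/2)*(c - 7)*(c - 3)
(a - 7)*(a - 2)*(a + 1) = a^3 - 8*a^2 + 5*a + 14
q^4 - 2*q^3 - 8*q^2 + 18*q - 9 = (q - 3)*(q - 1)^2*(q + 3)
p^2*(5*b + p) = 5*b*p^2 + p^3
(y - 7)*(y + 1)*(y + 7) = y^3 + y^2 - 49*y - 49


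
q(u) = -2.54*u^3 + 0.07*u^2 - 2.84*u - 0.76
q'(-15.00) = -1719.44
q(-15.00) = 8630.09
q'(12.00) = -1098.44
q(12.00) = -4413.88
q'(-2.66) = -57.13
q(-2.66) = 55.10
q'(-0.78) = -7.59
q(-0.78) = 2.70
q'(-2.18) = -39.36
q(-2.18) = 32.08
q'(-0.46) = -4.52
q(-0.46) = 0.81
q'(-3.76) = -111.09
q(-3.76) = 145.93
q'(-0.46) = -4.52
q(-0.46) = 0.81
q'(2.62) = -54.78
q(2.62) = -53.40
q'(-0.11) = -2.95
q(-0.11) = -0.44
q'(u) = -7.62*u^2 + 0.14*u - 2.84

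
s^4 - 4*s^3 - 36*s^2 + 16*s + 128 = (s - 8)*(s - 2)*(s + 2)*(s + 4)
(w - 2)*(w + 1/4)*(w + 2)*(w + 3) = w^4 + 13*w^3/4 - 13*w^2/4 - 13*w - 3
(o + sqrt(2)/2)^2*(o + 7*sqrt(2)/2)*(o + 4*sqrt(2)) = o^4 + 17*sqrt(2)*o^3/2 + 87*o^2/2 + 127*sqrt(2)*o/4 + 14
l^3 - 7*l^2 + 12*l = l*(l - 4)*(l - 3)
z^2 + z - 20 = (z - 4)*(z + 5)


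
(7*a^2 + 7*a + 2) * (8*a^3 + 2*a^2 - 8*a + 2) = 56*a^5 + 70*a^4 - 26*a^3 - 38*a^2 - 2*a + 4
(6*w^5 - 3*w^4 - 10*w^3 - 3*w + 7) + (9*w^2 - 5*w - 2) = 6*w^5 - 3*w^4 - 10*w^3 + 9*w^2 - 8*w + 5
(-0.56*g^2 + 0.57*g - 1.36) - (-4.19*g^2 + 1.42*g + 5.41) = 3.63*g^2 - 0.85*g - 6.77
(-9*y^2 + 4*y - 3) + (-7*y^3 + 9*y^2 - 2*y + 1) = -7*y^3 + 2*y - 2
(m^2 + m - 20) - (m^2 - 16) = m - 4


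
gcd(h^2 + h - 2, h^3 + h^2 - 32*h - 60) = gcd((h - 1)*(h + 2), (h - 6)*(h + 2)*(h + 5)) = h + 2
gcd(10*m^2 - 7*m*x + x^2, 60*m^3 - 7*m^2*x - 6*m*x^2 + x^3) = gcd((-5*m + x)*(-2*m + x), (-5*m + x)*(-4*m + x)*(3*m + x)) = -5*m + x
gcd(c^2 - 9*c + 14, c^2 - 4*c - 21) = c - 7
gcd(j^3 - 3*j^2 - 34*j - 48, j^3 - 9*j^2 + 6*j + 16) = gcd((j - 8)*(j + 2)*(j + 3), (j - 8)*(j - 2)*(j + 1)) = j - 8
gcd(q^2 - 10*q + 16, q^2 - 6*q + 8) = q - 2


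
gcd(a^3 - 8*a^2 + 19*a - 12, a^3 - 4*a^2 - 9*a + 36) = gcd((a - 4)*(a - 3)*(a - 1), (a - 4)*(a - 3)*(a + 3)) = a^2 - 7*a + 12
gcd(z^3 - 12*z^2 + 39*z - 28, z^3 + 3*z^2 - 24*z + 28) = 1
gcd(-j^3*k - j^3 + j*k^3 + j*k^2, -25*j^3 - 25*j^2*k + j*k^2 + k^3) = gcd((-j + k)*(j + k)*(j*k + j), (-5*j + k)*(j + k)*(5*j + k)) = j + k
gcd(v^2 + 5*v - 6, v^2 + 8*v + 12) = v + 6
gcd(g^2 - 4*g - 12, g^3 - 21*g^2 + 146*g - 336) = g - 6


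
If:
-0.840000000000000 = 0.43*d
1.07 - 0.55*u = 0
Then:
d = -1.95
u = 1.95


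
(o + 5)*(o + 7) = o^2 + 12*o + 35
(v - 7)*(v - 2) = v^2 - 9*v + 14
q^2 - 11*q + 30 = (q - 6)*(q - 5)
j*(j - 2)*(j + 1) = j^3 - j^2 - 2*j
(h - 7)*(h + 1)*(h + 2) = h^3 - 4*h^2 - 19*h - 14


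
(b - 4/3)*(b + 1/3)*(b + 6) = b^3 + 5*b^2 - 58*b/9 - 8/3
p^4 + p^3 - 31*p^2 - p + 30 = (p - 5)*(p - 1)*(p + 1)*(p + 6)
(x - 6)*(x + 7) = x^2 + x - 42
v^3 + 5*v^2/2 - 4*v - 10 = (v - 2)*(v + 2)*(v + 5/2)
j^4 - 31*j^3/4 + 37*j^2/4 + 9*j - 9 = (j - 6)*(j - 2)*(j - 3/4)*(j + 1)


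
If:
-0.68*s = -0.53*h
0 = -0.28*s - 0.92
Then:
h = -4.22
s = -3.29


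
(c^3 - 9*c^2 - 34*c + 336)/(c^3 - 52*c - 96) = (c - 7)/(c + 2)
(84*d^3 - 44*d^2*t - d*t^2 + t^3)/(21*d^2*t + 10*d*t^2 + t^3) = (12*d^2 - 8*d*t + t^2)/(t*(3*d + t))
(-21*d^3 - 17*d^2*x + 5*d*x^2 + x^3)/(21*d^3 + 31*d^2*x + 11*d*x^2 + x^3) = (-3*d + x)/(3*d + x)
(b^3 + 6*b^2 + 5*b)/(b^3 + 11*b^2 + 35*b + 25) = b/(b + 5)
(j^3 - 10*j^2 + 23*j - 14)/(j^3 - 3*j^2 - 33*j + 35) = (j - 2)/(j + 5)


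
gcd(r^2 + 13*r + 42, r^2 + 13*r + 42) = r^2 + 13*r + 42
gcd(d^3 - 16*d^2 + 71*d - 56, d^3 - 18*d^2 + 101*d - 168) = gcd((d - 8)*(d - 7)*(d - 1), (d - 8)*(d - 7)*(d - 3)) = d^2 - 15*d + 56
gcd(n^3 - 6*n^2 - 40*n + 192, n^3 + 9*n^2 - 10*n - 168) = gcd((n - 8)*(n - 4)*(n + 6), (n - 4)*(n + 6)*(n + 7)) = n^2 + 2*n - 24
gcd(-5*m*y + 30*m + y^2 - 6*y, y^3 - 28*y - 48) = y - 6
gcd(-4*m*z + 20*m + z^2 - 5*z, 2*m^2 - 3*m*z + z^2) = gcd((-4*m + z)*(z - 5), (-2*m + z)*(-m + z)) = 1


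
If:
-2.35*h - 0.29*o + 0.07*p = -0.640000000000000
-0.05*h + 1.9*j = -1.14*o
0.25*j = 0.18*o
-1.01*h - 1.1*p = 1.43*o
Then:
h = 0.26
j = 0.00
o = 0.01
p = -0.25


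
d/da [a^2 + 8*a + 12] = 2*a + 8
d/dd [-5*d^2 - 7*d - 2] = -10*d - 7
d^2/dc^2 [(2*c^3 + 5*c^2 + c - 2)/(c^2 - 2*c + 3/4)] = 280/(8*c^3 - 36*c^2 + 54*c - 27)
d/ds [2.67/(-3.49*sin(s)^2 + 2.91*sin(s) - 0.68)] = (18.6366*sin(s) - 7.7697)*cos(s)/(3.49*sin(s)^2 - 2.91*sin(s) + 0.68)^2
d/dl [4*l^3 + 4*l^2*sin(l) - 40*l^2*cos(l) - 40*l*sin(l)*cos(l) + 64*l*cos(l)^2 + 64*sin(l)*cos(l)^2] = 40*l^2*sin(l) + 4*l^2*cos(l) + 12*l^2 + 8*l*sin(l) - 64*l*sin(2*l) - 80*l*cos(l) - 40*l*cos(2*l) - 20*sin(2*l) + 16*cos(l) + 32*cos(2*l) + 48*cos(3*l) + 32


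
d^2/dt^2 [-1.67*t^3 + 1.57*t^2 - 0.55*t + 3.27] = 3.14 - 10.02*t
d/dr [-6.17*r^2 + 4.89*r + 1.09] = 4.89 - 12.34*r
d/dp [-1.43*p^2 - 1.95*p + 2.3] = -2.86*p - 1.95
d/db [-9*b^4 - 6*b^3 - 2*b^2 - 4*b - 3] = -36*b^3 - 18*b^2 - 4*b - 4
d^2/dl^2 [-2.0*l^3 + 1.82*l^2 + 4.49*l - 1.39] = 3.64 - 12.0*l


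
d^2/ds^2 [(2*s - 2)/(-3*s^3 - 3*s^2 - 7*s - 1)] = 4*(-(s - 1)*(9*s^2 + 6*s + 7)^2 + (9*s^2 + 6*s + 3*(s - 1)*(3*s + 1) + 7)*(3*s^3 + 3*s^2 + 7*s + 1))/(3*s^3 + 3*s^2 + 7*s + 1)^3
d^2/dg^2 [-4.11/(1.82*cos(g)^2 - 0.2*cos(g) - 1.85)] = (-54.455856*(1 - cos(g)^2)^2 + 4.48812*cos(g)^3 - 82.745808*cos(g)^2 - 7.45554*cos(g) + 82.461396)/(-1.82*cos(g)^2 + 0.2*cos(g) + 1.85)^3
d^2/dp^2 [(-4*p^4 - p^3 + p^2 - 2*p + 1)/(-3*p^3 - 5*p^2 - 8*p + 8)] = 10*(-4*p^6 + 150*p^5 + 108*p^4 - 438*p^3 + 273*p^2 + 48*p - 8)/(27*p^9 + 135*p^8 + 441*p^7 + 629*p^6 + 456*p^5 - 792*p^4 - 832*p^3 - 576*p^2 + 1536*p - 512)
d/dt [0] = 0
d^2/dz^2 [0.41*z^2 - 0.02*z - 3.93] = 0.820000000000000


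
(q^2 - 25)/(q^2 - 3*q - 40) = (q - 5)/(q - 8)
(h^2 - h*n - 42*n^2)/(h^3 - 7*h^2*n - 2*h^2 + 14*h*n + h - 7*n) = (h + 6*n)/(h^2 - 2*h + 1)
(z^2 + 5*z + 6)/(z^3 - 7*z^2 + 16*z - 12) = (z^2 + 5*z + 6)/(z^3 - 7*z^2 + 16*z - 12)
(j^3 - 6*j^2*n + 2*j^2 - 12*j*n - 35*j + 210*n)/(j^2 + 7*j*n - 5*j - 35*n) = (j^2 - 6*j*n + 7*j - 42*n)/(j + 7*n)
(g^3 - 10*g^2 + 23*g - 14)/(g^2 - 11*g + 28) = (g^2 - 3*g + 2)/(g - 4)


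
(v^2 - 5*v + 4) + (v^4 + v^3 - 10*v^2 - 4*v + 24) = v^4 + v^3 - 9*v^2 - 9*v + 28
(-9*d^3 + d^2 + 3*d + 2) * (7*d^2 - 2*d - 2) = -63*d^5 + 25*d^4 + 37*d^3 + 6*d^2 - 10*d - 4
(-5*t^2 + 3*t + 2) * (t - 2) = -5*t^3 + 13*t^2 - 4*t - 4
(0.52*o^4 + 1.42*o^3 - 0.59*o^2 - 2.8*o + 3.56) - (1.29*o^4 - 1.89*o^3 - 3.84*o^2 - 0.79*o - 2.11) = -0.77*o^4 + 3.31*o^3 + 3.25*o^2 - 2.01*o + 5.67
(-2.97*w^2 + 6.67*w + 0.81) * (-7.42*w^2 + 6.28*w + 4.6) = 22.0374*w^4 - 68.143*w^3 + 22.2154*w^2 + 35.7688*w + 3.726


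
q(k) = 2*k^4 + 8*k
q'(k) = 8*k^3 + 8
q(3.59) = 360.93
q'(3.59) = 378.15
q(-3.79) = 382.33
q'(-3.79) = -427.52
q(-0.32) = -2.54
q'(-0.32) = 7.74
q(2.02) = 49.46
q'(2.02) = 73.94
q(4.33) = 737.68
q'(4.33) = 657.46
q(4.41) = 791.74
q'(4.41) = 694.13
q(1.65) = 28.02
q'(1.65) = 43.94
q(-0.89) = -5.87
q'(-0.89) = 2.36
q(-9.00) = 13050.00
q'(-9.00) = -5824.00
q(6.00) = 2640.00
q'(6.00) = 1736.00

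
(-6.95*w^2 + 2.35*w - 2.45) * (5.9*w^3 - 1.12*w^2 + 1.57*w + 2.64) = -41.005*w^5 + 21.649*w^4 - 27.9985*w^3 - 11.9145*w^2 + 2.3575*w - 6.468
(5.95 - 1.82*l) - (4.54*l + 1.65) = 4.3 - 6.36*l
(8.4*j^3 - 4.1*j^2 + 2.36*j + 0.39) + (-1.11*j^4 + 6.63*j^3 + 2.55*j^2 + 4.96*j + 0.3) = -1.11*j^4 + 15.03*j^3 - 1.55*j^2 + 7.32*j + 0.69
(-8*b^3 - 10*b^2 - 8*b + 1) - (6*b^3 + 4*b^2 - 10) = -14*b^3 - 14*b^2 - 8*b + 11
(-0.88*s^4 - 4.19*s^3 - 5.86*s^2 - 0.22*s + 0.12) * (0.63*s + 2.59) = -0.5544*s^5 - 4.9189*s^4 - 14.5439*s^3 - 15.316*s^2 - 0.4942*s + 0.3108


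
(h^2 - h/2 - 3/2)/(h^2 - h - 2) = (h - 3/2)/(h - 2)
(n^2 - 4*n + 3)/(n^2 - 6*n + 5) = (n - 3)/(n - 5)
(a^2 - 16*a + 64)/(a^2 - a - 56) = (a - 8)/(a + 7)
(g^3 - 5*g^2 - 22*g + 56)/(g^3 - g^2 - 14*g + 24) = (g - 7)/(g - 3)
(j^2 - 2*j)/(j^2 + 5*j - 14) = j/(j + 7)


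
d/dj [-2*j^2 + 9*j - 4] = 9 - 4*j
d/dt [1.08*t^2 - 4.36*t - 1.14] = 2.16*t - 4.36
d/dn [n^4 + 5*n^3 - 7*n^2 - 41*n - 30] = 4*n^3 + 15*n^2 - 14*n - 41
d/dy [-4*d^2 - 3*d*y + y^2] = -3*d + 2*y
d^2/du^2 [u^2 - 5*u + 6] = 2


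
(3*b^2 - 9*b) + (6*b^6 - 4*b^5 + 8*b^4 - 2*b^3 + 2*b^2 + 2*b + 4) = 6*b^6 - 4*b^5 + 8*b^4 - 2*b^3 + 5*b^2 - 7*b + 4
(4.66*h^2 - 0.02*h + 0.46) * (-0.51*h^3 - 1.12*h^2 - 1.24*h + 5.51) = -2.3766*h^5 - 5.209*h^4 - 5.9906*h^3 + 25.1862*h^2 - 0.6806*h + 2.5346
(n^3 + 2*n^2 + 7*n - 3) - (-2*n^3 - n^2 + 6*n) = 3*n^3 + 3*n^2 + n - 3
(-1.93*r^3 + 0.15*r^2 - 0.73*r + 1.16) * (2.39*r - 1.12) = -4.6127*r^4 + 2.5201*r^3 - 1.9127*r^2 + 3.59*r - 1.2992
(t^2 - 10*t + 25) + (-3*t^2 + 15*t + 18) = -2*t^2 + 5*t + 43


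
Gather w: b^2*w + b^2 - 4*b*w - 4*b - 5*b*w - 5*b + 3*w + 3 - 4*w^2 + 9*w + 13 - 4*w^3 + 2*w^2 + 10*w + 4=b^2 - 9*b - 4*w^3 - 2*w^2 + w*(b^2 - 9*b + 22) + 20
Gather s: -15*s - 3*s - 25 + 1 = -18*s - 24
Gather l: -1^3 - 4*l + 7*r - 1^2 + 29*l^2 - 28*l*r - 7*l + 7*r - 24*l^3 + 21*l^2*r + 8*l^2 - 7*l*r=-24*l^3 + l^2*(21*r + 37) + l*(-35*r - 11) + 14*r - 2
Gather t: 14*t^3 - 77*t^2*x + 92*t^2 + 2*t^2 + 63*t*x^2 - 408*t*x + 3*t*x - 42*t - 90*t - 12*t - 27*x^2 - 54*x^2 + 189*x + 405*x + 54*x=14*t^3 + t^2*(94 - 77*x) + t*(63*x^2 - 405*x - 144) - 81*x^2 + 648*x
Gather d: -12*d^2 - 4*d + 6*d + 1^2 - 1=-12*d^2 + 2*d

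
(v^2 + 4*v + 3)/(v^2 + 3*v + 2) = (v + 3)/(v + 2)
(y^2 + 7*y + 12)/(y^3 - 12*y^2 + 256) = (y + 3)/(y^2 - 16*y + 64)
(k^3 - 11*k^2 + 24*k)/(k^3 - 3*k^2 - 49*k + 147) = k*(k - 8)/(k^2 - 49)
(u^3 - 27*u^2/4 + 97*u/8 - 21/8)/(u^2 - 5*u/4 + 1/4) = (2*u^2 - 13*u + 21)/(2*(u - 1))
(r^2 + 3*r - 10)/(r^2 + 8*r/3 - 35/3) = 3*(r - 2)/(3*r - 7)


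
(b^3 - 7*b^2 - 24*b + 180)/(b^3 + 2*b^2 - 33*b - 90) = (b - 6)/(b + 3)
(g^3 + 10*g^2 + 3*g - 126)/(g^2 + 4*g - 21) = g + 6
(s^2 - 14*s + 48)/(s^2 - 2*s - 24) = (s - 8)/(s + 4)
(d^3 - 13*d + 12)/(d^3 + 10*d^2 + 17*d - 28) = (d - 3)/(d + 7)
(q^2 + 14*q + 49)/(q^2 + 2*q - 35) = (q + 7)/(q - 5)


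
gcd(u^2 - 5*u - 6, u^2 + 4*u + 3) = u + 1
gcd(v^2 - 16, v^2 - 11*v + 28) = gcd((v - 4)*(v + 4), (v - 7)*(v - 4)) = v - 4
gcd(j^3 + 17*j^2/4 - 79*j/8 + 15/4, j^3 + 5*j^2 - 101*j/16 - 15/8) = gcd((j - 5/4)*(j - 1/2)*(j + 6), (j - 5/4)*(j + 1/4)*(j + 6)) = j^2 + 19*j/4 - 15/2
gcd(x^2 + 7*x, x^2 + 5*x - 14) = x + 7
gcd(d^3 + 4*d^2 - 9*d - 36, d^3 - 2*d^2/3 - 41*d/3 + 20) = d^2 + d - 12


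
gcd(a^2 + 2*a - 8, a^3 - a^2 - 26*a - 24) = a + 4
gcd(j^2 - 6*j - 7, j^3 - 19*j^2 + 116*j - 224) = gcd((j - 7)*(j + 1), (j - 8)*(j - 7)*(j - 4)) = j - 7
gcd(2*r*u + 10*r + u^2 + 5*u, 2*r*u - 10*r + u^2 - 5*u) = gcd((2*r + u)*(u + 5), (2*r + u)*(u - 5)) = 2*r + u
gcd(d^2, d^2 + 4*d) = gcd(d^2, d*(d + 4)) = d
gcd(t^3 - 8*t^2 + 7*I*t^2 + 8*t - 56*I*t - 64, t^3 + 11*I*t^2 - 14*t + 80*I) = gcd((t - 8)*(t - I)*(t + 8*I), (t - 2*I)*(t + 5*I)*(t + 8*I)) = t + 8*I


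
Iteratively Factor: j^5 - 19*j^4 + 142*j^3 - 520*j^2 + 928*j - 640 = (j - 2)*(j^4 - 17*j^3 + 108*j^2 - 304*j + 320) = (j - 4)*(j - 2)*(j^3 - 13*j^2 + 56*j - 80) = (j - 4)^2*(j - 2)*(j^2 - 9*j + 20) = (j - 5)*(j - 4)^2*(j - 2)*(j - 4)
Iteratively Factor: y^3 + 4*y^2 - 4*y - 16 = (y + 4)*(y^2 - 4) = (y + 2)*(y + 4)*(y - 2)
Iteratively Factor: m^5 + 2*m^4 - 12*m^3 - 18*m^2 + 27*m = (m - 3)*(m^4 + 5*m^3 + 3*m^2 - 9*m) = m*(m - 3)*(m^3 + 5*m^2 + 3*m - 9) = m*(m - 3)*(m + 3)*(m^2 + 2*m - 3) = m*(m - 3)*(m + 3)^2*(m - 1)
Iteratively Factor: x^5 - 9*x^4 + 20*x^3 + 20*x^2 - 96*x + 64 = (x - 1)*(x^4 - 8*x^3 + 12*x^2 + 32*x - 64) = (x - 2)*(x - 1)*(x^3 - 6*x^2 + 32) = (x - 4)*(x - 2)*(x - 1)*(x^2 - 2*x - 8) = (x - 4)*(x - 2)*(x - 1)*(x + 2)*(x - 4)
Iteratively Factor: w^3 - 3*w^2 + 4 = (w + 1)*(w^2 - 4*w + 4) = (w - 2)*(w + 1)*(w - 2)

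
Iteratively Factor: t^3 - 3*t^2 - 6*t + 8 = (t - 1)*(t^2 - 2*t - 8) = (t - 4)*(t - 1)*(t + 2)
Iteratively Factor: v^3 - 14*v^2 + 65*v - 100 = (v - 5)*(v^2 - 9*v + 20) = (v - 5)*(v - 4)*(v - 5)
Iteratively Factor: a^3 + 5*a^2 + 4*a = (a)*(a^2 + 5*a + 4) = a*(a + 1)*(a + 4)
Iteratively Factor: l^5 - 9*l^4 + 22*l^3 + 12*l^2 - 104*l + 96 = (l - 4)*(l^4 - 5*l^3 + 2*l^2 + 20*l - 24) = (l - 4)*(l - 2)*(l^3 - 3*l^2 - 4*l + 12) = (l - 4)*(l - 2)^2*(l^2 - l - 6) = (l - 4)*(l - 3)*(l - 2)^2*(l + 2)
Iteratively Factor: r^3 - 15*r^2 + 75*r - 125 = (r - 5)*(r^2 - 10*r + 25) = (r - 5)^2*(r - 5)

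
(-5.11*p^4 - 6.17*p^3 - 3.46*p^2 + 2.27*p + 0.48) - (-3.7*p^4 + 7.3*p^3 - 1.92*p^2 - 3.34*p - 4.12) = -1.41*p^4 - 13.47*p^3 - 1.54*p^2 + 5.61*p + 4.6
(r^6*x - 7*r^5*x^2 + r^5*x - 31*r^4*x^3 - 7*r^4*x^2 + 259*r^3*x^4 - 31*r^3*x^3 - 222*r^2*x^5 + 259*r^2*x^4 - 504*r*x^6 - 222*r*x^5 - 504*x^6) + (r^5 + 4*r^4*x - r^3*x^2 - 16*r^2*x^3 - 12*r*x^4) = r^6*x - 7*r^5*x^2 + r^5*x + r^5 - 31*r^4*x^3 - 7*r^4*x^2 + 4*r^4*x + 259*r^3*x^4 - 31*r^3*x^3 - r^3*x^2 - 222*r^2*x^5 + 259*r^2*x^4 - 16*r^2*x^3 - 504*r*x^6 - 222*r*x^5 - 12*r*x^4 - 504*x^6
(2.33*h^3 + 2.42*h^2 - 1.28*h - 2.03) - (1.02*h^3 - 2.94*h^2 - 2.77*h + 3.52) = 1.31*h^3 + 5.36*h^2 + 1.49*h - 5.55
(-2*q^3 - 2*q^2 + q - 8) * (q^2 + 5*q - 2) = -2*q^5 - 12*q^4 - 5*q^3 + q^2 - 42*q + 16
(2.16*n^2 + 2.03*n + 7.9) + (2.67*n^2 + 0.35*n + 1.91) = 4.83*n^2 + 2.38*n + 9.81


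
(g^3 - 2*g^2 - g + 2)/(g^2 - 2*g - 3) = (g^2 - 3*g + 2)/(g - 3)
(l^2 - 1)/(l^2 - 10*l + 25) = (l^2 - 1)/(l^2 - 10*l + 25)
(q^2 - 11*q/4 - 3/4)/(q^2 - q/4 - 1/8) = 2*(q - 3)/(2*q - 1)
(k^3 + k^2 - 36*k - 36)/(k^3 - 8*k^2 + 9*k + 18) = (k + 6)/(k - 3)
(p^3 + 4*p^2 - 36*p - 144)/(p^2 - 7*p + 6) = (p^2 + 10*p + 24)/(p - 1)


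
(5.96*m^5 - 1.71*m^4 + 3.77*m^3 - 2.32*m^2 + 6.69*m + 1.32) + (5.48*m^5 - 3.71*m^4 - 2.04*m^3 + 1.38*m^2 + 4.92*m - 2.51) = 11.44*m^5 - 5.42*m^4 + 1.73*m^3 - 0.94*m^2 + 11.61*m - 1.19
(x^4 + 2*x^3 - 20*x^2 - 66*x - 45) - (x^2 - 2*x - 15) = x^4 + 2*x^3 - 21*x^2 - 64*x - 30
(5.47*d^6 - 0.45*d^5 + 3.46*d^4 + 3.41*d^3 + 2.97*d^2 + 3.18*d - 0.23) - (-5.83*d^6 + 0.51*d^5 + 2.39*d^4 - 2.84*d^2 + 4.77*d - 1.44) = 11.3*d^6 - 0.96*d^5 + 1.07*d^4 + 3.41*d^3 + 5.81*d^2 - 1.59*d + 1.21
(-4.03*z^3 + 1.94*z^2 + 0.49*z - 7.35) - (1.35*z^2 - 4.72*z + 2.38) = -4.03*z^3 + 0.59*z^2 + 5.21*z - 9.73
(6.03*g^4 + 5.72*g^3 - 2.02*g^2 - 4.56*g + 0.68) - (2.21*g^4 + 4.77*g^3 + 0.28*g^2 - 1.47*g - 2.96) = 3.82*g^4 + 0.95*g^3 - 2.3*g^2 - 3.09*g + 3.64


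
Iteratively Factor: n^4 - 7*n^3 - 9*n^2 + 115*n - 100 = (n - 5)*(n^3 - 2*n^2 - 19*n + 20) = (n - 5)^2*(n^2 + 3*n - 4) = (n - 5)^2*(n + 4)*(n - 1)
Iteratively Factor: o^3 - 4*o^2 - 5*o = (o)*(o^2 - 4*o - 5) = o*(o - 5)*(o + 1)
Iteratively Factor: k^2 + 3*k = (k)*(k + 3)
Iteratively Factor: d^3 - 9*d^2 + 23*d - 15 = (d - 1)*(d^2 - 8*d + 15) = (d - 3)*(d - 1)*(d - 5)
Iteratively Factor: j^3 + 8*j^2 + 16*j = (j + 4)*(j^2 + 4*j) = j*(j + 4)*(j + 4)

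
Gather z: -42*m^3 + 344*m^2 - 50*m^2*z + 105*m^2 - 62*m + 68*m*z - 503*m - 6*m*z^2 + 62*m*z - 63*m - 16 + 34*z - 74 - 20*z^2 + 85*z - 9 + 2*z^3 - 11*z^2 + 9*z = -42*m^3 + 449*m^2 - 628*m + 2*z^3 + z^2*(-6*m - 31) + z*(-50*m^2 + 130*m + 128) - 99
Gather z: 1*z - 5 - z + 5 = 0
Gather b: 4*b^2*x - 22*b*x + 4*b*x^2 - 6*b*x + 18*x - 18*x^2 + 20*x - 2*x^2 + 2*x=4*b^2*x + b*(4*x^2 - 28*x) - 20*x^2 + 40*x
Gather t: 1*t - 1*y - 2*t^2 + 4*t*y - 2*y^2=-2*t^2 + t*(4*y + 1) - 2*y^2 - y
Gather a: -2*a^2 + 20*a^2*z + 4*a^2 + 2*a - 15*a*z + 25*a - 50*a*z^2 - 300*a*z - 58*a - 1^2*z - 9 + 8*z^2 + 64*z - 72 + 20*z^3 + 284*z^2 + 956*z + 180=a^2*(20*z + 2) + a*(-50*z^2 - 315*z - 31) + 20*z^3 + 292*z^2 + 1019*z + 99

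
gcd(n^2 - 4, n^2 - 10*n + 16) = n - 2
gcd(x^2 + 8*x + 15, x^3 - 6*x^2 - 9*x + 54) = x + 3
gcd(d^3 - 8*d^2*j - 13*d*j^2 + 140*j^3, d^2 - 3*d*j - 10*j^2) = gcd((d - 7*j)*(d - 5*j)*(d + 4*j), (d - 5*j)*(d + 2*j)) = d - 5*j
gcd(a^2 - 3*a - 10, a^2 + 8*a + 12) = a + 2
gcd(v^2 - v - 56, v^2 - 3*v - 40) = v - 8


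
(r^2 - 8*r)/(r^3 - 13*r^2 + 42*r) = (r - 8)/(r^2 - 13*r + 42)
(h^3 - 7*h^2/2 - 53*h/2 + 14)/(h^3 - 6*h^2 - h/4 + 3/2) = 2*(h^2 - 3*h - 28)/(2*h^2 - 11*h - 6)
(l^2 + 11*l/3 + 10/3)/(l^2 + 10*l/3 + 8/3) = (3*l + 5)/(3*l + 4)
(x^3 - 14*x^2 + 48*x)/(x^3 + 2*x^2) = (x^2 - 14*x + 48)/(x*(x + 2))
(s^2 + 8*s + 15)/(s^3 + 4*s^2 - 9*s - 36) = (s + 5)/(s^2 + s - 12)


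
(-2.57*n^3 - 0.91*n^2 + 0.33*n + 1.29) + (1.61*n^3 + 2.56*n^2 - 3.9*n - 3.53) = -0.96*n^3 + 1.65*n^2 - 3.57*n - 2.24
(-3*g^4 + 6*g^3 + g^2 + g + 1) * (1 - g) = 3*g^5 - 9*g^4 + 5*g^3 + 1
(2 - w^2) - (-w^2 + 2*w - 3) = 5 - 2*w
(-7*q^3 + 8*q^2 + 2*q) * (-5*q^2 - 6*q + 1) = 35*q^5 + 2*q^4 - 65*q^3 - 4*q^2 + 2*q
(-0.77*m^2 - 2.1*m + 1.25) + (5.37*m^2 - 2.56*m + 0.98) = 4.6*m^2 - 4.66*m + 2.23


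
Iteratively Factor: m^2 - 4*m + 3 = (m - 3)*(m - 1)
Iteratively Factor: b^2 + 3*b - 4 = (b - 1)*(b + 4)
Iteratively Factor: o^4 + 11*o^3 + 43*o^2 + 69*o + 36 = (o + 3)*(o^3 + 8*o^2 + 19*o + 12) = (o + 1)*(o + 3)*(o^2 + 7*o + 12) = (o + 1)*(o + 3)*(o + 4)*(o + 3)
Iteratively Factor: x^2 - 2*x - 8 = (x + 2)*(x - 4)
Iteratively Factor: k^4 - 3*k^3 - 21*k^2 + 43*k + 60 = (k + 4)*(k^3 - 7*k^2 + 7*k + 15) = (k + 1)*(k + 4)*(k^2 - 8*k + 15) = (k - 3)*(k + 1)*(k + 4)*(k - 5)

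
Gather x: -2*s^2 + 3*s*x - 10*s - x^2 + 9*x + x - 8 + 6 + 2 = -2*s^2 - 10*s - x^2 + x*(3*s + 10)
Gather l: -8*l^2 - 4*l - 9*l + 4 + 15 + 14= -8*l^2 - 13*l + 33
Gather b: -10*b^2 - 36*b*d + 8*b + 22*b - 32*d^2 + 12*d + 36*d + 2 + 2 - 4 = -10*b^2 + b*(30 - 36*d) - 32*d^2 + 48*d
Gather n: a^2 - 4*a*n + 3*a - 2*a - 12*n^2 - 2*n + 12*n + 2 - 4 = a^2 + a - 12*n^2 + n*(10 - 4*a) - 2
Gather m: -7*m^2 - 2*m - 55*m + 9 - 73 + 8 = -7*m^2 - 57*m - 56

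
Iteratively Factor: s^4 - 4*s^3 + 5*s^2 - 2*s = (s - 1)*(s^3 - 3*s^2 + 2*s) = (s - 1)^2*(s^2 - 2*s) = s*(s - 1)^2*(s - 2)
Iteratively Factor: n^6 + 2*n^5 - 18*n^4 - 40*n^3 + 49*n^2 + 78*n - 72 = (n + 2)*(n^5 - 18*n^3 - 4*n^2 + 57*n - 36) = (n - 1)*(n + 2)*(n^4 + n^3 - 17*n^2 - 21*n + 36) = (n - 4)*(n - 1)*(n + 2)*(n^3 + 5*n^2 + 3*n - 9) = (n - 4)*(n - 1)*(n + 2)*(n + 3)*(n^2 + 2*n - 3) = (n - 4)*(n - 1)^2*(n + 2)*(n + 3)*(n + 3)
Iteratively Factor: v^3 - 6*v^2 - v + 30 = (v - 3)*(v^2 - 3*v - 10) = (v - 5)*(v - 3)*(v + 2)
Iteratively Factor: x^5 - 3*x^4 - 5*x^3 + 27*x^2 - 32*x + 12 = (x - 2)*(x^4 - x^3 - 7*x^2 + 13*x - 6) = (x - 2)*(x + 3)*(x^3 - 4*x^2 + 5*x - 2) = (x - 2)*(x - 1)*(x + 3)*(x^2 - 3*x + 2) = (x - 2)^2*(x - 1)*(x + 3)*(x - 1)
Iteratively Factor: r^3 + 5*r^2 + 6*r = (r + 3)*(r^2 + 2*r) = (r + 2)*(r + 3)*(r)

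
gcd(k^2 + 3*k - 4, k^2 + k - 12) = k + 4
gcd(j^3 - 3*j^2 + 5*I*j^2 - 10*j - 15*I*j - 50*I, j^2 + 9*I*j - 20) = j + 5*I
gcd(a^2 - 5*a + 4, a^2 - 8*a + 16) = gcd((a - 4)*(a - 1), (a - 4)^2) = a - 4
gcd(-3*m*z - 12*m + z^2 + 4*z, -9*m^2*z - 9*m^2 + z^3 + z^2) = -3*m + z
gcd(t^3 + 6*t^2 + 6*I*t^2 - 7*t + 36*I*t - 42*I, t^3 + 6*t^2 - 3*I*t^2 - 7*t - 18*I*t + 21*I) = t^2 + 6*t - 7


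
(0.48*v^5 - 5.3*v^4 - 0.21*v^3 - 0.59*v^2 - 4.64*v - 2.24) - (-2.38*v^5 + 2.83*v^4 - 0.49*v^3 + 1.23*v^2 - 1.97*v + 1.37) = 2.86*v^5 - 8.13*v^4 + 0.28*v^3 - 1.82*v^2 - 2.67*v - 3.61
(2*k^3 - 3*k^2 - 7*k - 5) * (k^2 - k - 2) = 2*k^5 - 5*k^4 - 8*k^3 + 8*k^2 + 19*k + 10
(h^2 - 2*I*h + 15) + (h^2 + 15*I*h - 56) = 2*h^2 + 13*I*h - 41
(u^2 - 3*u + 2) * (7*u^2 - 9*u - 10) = 7*u^4 - 30*u^3 + 31*u^2 + 12*u - 20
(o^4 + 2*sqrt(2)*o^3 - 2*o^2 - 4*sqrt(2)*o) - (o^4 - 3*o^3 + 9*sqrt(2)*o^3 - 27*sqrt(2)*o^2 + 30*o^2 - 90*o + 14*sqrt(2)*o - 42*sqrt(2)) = -7*sqrt(2)*o^3 + 3*o^3 - 32*o^2 + 27*sqrt(2)*o^2 - 18*sqrt(2)*o + 90*o + 42*sqrt(2)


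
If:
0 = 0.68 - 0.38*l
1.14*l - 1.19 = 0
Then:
No Solution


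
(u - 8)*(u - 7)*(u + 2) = u^3 - 13*u^2 + 26*u + 112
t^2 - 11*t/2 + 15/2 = (t - 3)*(t - 5/2)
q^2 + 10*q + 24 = (q + 4)*(q + 6)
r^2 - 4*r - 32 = (r - 8)*(r + 4)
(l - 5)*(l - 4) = l^2 - 9*l + 20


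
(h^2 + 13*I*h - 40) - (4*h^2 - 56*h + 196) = -3*h^2 + 56*h + 13*I*h - 236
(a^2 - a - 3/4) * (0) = 0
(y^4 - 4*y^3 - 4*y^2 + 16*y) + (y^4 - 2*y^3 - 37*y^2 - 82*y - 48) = 2*y^4 - 6*y^3 - 41*y^2 - 66*y - 48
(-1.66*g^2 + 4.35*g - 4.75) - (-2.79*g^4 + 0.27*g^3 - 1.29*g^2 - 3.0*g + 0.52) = 2.79*g^4 - 0.27*g^3 - 0.37*g^2 + 7.35*g - 5.27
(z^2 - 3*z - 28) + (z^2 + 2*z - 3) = 2*z^2 - z - 31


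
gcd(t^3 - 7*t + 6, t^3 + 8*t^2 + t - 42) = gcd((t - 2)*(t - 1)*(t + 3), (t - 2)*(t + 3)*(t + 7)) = t^2 + t - 6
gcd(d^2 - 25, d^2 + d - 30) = d - 5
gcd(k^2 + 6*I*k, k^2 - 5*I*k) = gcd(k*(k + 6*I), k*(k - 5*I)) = k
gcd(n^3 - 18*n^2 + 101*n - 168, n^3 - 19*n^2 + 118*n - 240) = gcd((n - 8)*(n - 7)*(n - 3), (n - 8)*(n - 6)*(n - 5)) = n - 8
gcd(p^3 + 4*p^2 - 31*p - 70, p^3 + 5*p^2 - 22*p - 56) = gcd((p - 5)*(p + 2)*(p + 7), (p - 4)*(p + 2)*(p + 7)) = p^2 + 9*p + 14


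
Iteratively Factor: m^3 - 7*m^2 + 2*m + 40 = (m - 4)*(m^2 - 3*m - 10) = (m - 5)*(m - 4)*(m + 2)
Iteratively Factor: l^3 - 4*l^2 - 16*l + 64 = (l + 4)*(l^2 - 8*l + 16) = (l - 4)*(l + 4)*(l - 4)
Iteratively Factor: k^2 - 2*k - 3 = (k + 1)*(k - 3)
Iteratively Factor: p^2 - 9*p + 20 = (p - 5)*(p - 4)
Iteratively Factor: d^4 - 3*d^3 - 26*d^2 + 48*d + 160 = (d + 2)*(d^3 - 5*d^2 - 16*d + 80) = (d - 4)*(d + 2)*(d^2 - d - 20) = (d - 4)*(d + 2)*(d + 4)*(d - 5)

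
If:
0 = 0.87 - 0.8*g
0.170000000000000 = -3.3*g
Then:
No Solution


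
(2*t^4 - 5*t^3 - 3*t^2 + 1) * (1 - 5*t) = -10*t^5 + 27*t^4 + 10*t^3 - 3*t^2 - 5*t + 1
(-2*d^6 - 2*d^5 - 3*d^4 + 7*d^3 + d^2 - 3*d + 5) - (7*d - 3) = -2*d^6 - 2*d^5 - 3*d^4 + 7*d^3 + d^2 - 10*d + 8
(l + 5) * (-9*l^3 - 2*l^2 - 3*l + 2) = -9*l^4 - 47*l^3 - 13*l^2 - 13*l + 10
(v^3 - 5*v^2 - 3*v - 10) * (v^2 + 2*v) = v^5 - 3*v^4 - 13*v^3 - 16*v^2 - 20*v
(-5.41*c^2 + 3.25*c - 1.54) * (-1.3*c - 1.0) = 7.033*c^3 + 1.185*c^2 - 1.248*c + 1.54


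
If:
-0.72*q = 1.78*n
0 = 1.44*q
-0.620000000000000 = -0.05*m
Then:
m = 12.40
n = 0.00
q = 0.00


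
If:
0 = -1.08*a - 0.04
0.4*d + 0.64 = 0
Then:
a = -0.04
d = -1.60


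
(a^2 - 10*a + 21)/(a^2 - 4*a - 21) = (a - 3)/(a + 3)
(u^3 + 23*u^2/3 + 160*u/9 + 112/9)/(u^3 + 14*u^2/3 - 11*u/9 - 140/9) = (3*u + 4)/(3*u - 5)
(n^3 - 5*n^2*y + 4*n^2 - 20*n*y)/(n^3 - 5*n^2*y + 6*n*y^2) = (n^2 - 5*n*y + 4*n - 20*y)/(n^2 - 5*n*y + 6*y^2)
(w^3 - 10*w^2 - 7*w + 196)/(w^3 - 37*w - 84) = (w - 7)/(w + 3)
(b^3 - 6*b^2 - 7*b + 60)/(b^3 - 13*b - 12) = (b - 5)/(b + 1)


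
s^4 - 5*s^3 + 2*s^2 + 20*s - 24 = (s - 3)*(s - 2)^2*(s + 2)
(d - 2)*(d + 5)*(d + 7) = d^3 + 10*d^2 + 11*d - 70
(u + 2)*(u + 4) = u^2 + 6*u + 8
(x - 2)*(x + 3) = x^2 + x - 6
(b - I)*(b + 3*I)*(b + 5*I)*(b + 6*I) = b^4 + 13*I*b^3 - 49*b^2 - 27*I*b - 90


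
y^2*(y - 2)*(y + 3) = y^4 + y^3 - 6*y^2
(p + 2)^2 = p^2 + 4*p + 4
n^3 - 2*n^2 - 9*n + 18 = (n - 3)*(n - 2)*(n + 3)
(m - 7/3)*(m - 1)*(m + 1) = m^3 - 7*m^2/3 - m + 7/3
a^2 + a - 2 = (a - 1)*(a + 2)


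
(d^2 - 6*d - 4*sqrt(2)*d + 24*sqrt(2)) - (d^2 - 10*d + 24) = -4*sqrt(2)*d + 4*d - 24 + 24*sqrt(2)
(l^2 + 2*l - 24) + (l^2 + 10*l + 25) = 2*l^2 + 12*l + 1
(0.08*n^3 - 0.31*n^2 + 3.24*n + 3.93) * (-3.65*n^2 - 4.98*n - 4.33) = -0.292*n^5 + 0.7331*n^4 - 10.6286*n^3 - 29.1374*n^2 - 33.6006*n - 17.0169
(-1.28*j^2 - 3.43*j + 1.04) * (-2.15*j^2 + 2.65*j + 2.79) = 2.752*j^4 + 3.9825*j^3 - 14.8967*j^2 - 6.8137*j + 2.9016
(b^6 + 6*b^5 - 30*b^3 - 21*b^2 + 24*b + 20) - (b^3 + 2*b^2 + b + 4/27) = b^6 + 6*b^5 - 31*b^3 - 23*b^2 + 23*b + 536/27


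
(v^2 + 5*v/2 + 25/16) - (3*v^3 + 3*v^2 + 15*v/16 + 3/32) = -3*v^3 - 2*v^2 + 25*v/16 + 47/32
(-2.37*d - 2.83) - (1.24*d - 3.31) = 0.48 - 3.61*d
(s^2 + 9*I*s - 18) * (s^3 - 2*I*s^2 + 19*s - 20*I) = s^5 + 7*I*s^4 + 19*s^3 + 187*I*s^2 - 162*s + 360*I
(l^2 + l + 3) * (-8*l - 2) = -8*l^3 - 10*l^2 - 26*l - 6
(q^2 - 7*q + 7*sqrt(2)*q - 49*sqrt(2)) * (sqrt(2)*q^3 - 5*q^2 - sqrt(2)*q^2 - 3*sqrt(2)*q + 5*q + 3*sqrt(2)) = sqrt(2)*q^5 - 8*sqrt(2)*q^4 + 9*q^4 - 72*q^3 - 31*sqrt(2)*q^3 + 21*q^2 + 304*sqrt(2)*q^2 - 266*sqrt(2)*q + 336*q - 294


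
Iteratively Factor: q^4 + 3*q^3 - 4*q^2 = (q - 1)*(q^3 + 4*q^2) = (q - 1)*(q + 4)*(q^2) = q*(q - 1)*(q + 4)*(q)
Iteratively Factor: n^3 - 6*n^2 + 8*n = (n - 4)*(n^2 - 2*n) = (n - 4)*(n - 2)*(n)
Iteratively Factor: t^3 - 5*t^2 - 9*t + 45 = (t + 3)*(t^2 - 8*t + 15) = (t - 3)*(t + 3)*(t - 5)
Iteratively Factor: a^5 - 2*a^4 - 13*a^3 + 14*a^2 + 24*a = (a - 4)*(a^4 + 2*a^3 - 5*a^2 - 6*a) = (a - 4)*(a + 3)*(a^3 - a^2 - 2*a) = a*(a - 4)*(a + 3)*(a^2 - a - 2) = a*(a - 4)*(a - 2)*(a + 3)*(a + 1)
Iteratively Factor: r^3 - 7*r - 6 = (r - 3)*(r^2 + 3*r + 2) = (r - 3)*(r + 1)*(r + 2)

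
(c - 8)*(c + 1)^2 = c^3 - 6*c^2 - 15*c - 8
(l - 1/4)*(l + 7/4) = l^2 + 3*l/2 - 7/16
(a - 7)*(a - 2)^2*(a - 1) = a^4 - 12*a^3 + 43*a^2 - 60*a + 28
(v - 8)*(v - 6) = v^2 - 14*v + 48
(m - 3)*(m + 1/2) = m^2 - 5*m/2 - 3/2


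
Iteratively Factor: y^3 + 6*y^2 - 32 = (y + 4)*(y^2 + 2*y - 8) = (y + 4)^2*(y - 2)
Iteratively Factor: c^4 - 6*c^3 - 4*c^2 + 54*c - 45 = (c + 3)*(c^3 - 9*c^2 + 23*c - 15) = (c - 3)*(c + 3)*(c^2 - 6*c + 5) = (c - 3)*(c - 1)*(c + 3)*(c - 5)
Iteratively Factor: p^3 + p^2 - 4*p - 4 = (p - 2)*(p^2 + 3*p + 2) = (p - 2)*(p + 2)*(p + 1)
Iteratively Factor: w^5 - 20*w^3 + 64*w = (w)*(w^4 - 20*w^2 + 64) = w*(w - 4)*(w^3 + 4*w^2 - 4*w - 16) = w*(w - 4)*(w - 2)*(w^2 + 6*w + 8) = w*(w - 4)*(w - 2)*(w + 4)*(w + 2)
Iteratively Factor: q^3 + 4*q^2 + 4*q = (q + 2)*(q^2 + 2*q) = (q + 2)^2*(q)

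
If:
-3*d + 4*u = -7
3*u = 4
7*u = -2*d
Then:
No Solution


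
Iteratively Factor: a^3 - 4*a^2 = (a)*(a^2 - 4*a) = a^2*(a - 4)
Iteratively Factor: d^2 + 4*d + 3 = (d + 1)*(d + 3)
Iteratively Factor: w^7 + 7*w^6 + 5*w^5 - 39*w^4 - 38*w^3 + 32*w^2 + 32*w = (w + 1)*(w^6 + 6*w^5 - w^4 - 38*w^3 + 32*w) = (w - 1)*(w + 1)*(w^5 + 7*w^4 + 6*w^3 - 32*w^2 - 32*w) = (w - 2)*(w - 1)*(w + 1)*(w^4 + 9*w^3 + 24*w^2 + 16*w) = (w - 2)*(w - 1)*(w + 1)^2*(w^3 + 8*w^2 + 16*w) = (w - 2)*(w - 1)*(w + 1)^2*(w + 4)*(w^2 + 4*w) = w*(w - 2)*(w - 1)*(w + 1)^2*(w + 4)*(w + 4)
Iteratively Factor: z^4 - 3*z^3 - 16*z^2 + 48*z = (z)*(z^3 - 3*z^2 - 16*z + 48) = z*(z + 4)*(z^2 - 7*z + 12) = z*(z - 4)*(z + 4)*(z - 3)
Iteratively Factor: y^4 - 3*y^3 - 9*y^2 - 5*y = (y + 1)*(y^3 - 4*y^2 - 5*y) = (y + 1)^2*(y^2 - 5*y) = (y - 5)*(y + 1)^2*(y)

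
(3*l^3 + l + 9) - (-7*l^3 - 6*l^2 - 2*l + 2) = 10*l^3 + 6*l^2 + 3*l + 7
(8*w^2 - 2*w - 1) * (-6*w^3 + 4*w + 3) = -48*w^5 + 12*w^4 + 38*w^3 + 16*w^2 - 10*w - 3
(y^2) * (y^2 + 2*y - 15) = y^4 + 2*y^3 - 15*y^2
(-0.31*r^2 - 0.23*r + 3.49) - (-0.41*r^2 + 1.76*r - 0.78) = 0.1*r^2 - 1.99*r + 4.27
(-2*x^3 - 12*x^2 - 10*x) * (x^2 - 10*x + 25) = -2*x^5 + 8*x^4 + 60*x^3 - 200*x^2 - 250*x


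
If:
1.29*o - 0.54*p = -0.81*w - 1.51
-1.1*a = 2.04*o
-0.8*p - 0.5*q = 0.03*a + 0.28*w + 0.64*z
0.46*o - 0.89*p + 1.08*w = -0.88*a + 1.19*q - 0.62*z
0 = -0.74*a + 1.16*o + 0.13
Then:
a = 0.10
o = -0.05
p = 1.39831016693945 - 0.983901573116239*z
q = 0.661565770949379*z - 1.76687728652151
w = -0.655934382077493*z - 0.850234312374432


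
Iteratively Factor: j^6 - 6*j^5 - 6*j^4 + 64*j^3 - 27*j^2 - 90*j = (j + 3)*(j^5 - 9*j^4 + 21*j^3 + j^2 - 30*j) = (j + 1)*(j + 3)*(j^4 - 10*j^3 + 31*j^2 - 30*j) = (j - 3)*(j + 1)*(j + 3)*(j^3 - 7*j^2 + 10*j) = j*(j - 3)*(j + 1)*(j + 3)*(j^2 - 7*j + 10) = j*(j - 3)*(j - 2)*(j + 1)*(j + 3)*(j - 5)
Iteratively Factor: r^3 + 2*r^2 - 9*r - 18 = (r + 2)*(r^2 - 9) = (r + 2)*(r + 3)*(r - 3)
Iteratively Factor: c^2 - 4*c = (c - 4)*(c)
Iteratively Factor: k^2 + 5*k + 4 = (k + 1)*(k + 4)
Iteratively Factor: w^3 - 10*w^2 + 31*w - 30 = (w - 2)*(w^2 - 8*w + 15) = (w - 5)*(w - 2)*(w - 3)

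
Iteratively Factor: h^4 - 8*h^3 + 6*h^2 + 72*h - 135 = (h - 3)*(h^3 - 5*h^2 - 9*h + 45) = (h - 3)*(h + 3)*(h^2 - 8*h + 15) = (h - 3)^2*(h + 3)*(h - 5)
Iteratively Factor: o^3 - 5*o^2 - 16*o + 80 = (o - 4)*(o^2 - o - 20) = (o - 5)*(o - 4)*(o + 4)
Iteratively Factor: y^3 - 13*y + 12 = (y - 3)*(y^2 + 3*y - 4) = (y - 3)*(y - 1)*(y + 4)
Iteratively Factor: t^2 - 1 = (t - 1)*(t + 1)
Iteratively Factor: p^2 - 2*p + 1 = (p - 1)*(p - 1)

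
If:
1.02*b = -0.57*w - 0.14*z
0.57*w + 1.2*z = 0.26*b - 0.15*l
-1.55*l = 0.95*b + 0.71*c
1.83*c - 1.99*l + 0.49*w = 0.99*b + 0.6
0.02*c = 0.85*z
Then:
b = -0.01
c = 0.22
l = -0.10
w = 0.01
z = 0.01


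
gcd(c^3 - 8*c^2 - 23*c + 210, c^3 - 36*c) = c - 6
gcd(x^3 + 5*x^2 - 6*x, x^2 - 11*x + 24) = 1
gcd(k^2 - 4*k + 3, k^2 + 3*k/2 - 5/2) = k - 1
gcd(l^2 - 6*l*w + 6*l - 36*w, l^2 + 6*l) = l + 6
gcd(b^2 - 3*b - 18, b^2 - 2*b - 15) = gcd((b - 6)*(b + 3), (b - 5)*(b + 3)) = b + 3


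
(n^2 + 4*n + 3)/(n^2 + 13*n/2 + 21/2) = 2*(n + 1)/(2*n + 7)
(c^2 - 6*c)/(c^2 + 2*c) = (c - 6)/(c + 2)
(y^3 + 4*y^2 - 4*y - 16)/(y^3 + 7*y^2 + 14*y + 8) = (y - 2)/(y + 1)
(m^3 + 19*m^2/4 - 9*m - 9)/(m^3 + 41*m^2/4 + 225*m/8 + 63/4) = 2*(m - 2)/(2*m + 7)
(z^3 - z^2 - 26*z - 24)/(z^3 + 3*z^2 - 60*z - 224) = (z^2 - 5*z - 6)/(z^2 - z - 56)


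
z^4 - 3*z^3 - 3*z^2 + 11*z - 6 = (z - 3)*(z - 1)^2*(z + 2)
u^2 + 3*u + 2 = (u + 1)*(u + 2)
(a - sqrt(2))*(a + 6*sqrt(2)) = a^2 + 5*sqrt(2)*a - 12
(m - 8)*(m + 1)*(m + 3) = m^3 - 4*m^2 - 29*m - 24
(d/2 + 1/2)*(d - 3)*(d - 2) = d^3/2 - 2*d^2 + d/2 + 3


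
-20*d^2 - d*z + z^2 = (-5*d + z)*(4*d + z)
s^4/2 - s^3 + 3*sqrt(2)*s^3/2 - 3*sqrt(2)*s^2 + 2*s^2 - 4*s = s*(s/2 + sqrt(2)/2)*(s - 2)*(s + 2*sqrt(2))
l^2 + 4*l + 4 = (l + 2)^2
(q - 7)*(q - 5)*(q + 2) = q^3 - 10*q^2 + 11*q + 70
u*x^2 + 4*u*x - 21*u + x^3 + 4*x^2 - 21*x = (u + x)*(x - 3)*(x + 7)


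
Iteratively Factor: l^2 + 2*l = (l + 2)*(l)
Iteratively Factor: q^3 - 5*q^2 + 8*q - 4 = (q - 2)*(q^2 - 3*q + 2) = (q - 2)^2*(q - 1)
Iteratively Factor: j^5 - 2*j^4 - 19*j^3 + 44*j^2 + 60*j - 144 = (j + 4)*(j^4 - 6*j^3 + 5*j^2 + 24*j - 36) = (j - 3)*(j + 4)*(j^3 - 3*j^2 - 4*j + 12) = (j - 3)*(j + 2)*(j + 4)*(j^2 - 5*j + 6) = (j - 3)^2*(j + 2)*(j + 4)*(j - 2)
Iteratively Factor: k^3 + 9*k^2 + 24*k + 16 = (k + 1)*(k^2 + 8*k + 16) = (k + 1)*(k + 4)*(k + 4)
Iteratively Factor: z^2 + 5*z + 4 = (z + 1)*(z + 4)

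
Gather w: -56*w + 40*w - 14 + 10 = -16*w - 4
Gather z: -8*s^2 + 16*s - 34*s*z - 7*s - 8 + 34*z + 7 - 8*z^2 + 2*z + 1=-8*s^2 + 9*s - 8*z^2 + z*(36 - 34*s)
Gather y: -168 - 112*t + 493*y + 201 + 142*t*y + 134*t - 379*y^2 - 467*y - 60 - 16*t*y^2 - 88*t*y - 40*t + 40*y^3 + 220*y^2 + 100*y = -18*t + 40*y^3 + y^2*(-16*t - 159) + y*(54*t + 126) - 27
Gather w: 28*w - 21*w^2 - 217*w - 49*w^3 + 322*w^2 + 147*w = -49*w^3 + 301*w^2 - 42*w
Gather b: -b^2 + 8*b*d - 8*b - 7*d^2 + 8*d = -b^2 + b*(8*d - 8) - 7*d^2 + 8*d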